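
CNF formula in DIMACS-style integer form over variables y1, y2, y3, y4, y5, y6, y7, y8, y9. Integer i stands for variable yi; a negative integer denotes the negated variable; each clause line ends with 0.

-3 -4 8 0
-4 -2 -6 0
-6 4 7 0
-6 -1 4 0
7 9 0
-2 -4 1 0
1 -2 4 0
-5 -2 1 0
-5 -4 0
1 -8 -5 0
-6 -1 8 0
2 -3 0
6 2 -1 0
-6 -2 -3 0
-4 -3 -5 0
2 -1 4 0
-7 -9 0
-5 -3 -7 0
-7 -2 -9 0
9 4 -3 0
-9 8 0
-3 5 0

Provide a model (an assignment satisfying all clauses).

y1=False, y2=False, y3=False, y4=False, y5=True, y6=False, y7=True, y8=False, y9=False

y3 occurs only negated in the remaining clauses — set y3 = False.
Set y1 = False and propagate.
Set y2 = False and propagate.
The remaining clauses are satisfied by y4 = False, y5 = True, y6 = False, y7 = True, y8 = False, y9 = False.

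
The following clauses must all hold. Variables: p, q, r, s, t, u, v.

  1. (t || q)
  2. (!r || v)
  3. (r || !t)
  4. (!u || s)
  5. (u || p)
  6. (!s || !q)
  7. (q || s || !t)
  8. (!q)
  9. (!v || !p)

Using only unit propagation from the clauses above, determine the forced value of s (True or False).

Unit clause (!q) sets q = False.
In (q || t), q is now false; t must hold, so t = True.
(!t || r) with t = True leaves only r, so r = True.
From (v || !r) and r = True: v = True.
In (q || !t || s), q, !t are now false; s must hold, so s = True.

True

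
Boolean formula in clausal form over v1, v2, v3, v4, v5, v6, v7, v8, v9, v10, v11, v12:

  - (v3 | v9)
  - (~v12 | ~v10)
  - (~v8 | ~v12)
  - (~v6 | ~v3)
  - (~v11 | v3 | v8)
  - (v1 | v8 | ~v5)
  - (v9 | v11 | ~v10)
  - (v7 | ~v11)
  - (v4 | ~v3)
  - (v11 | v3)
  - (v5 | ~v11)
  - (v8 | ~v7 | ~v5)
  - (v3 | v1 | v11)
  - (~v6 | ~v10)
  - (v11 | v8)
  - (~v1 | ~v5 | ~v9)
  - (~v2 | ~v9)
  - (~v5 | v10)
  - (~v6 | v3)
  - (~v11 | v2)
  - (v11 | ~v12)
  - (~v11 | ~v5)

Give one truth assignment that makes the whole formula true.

v1=False, v2=True, v3=True, v4=True, v5=False, v6=False, v7=True, v8=True, v9=False, v10=False, v11=False, v12=False

v4 occurs only positively in the remaining clauses — set v4 = True.
v6 occurs only negated in the remaining clauses — set v6 = False.
Branch on v1: take v1 = False.
Try v2 = True.
  then v9 is forced to False.
  then v3 is forced to True.
Set v5 = False and propagate.
  then v11 is forced to False.
  then v10 is forced to False.
  then v8 is forced to True.
  then v12 is forced to False.
v7 is now unconstrained; take v7 = True.
Check each clause:
  1. (v3 | v9) — v3 is true.
  2. (~v10 | ~v12) — ~v12 is true.
  3. (~v8 | ~v12) — ~v12 is true.
  4. (~v3 | ~v6) — ~v6 is true.
  5. (v3 | v8 | ~v11) — v8 is true.
  6. (v1 | ~v5 | v8) — v8 is true.
  7. (~v10 | v11 | v9) — ~v10 is true.
  8. (~v11 | v7) — ~v11 is true.
  9. (~v3 | v4) — v4 is true.
  10. (v3 | v11) — v3 is true.
  11. (~v11 | v5) — ~v11 is true.
  12. (~v5 | ~v7 | v8) — v8 is true.
  13. (v3 | v11 | v1) — v3 is true.
  14. (~v6 | ~v10) — ~v6 is true.
  15. (v8 | v11) — v8 is true.
  16. (~v1 | ~v9 | ~v5) — ~v5 is true.
  17. (~v2 | ~v9) — ~v9 is true.
  18. (~v5 | v10) — ~v5 is true.
  19. (~v6 | v3) — ~v6 is true.
  20. (~v11 | v2) — v2 is true.
  21. (~v12 | v11) — ~v12 is true.
  22. (~v5 | ~v11) — ~v5 is true.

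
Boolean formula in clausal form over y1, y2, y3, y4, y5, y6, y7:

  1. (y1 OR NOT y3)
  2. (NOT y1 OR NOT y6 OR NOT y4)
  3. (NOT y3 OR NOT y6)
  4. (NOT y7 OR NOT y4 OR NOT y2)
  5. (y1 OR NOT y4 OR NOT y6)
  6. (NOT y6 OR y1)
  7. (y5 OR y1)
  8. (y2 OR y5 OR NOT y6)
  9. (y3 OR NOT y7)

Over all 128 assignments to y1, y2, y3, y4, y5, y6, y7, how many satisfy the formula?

29

Case analysis on y1 and y6:
  y1=T, y6=T: remaining (y2,y3,y4,y5,y7) ∈ {(F,F,F,T,F); (T,F,F,F,F); (T,F,F,T,F)} — 3.
  y1=T, y6=F: y5 free; 11 ways for (y2,y3,y4,y7) × 2^1 = 22.
  y1=F, y6=T: a clause becomes empty — 0.
  y1=F, y6=F: remaining (y2,y3,y4,y5,y7) ∈ {(F,F,F,T,F); (F,F,T,T,F); (T,F,F,T,F); (T,F,T,T,F)} — 4.
Total: 3 + 22 + 0 + 4 = 29.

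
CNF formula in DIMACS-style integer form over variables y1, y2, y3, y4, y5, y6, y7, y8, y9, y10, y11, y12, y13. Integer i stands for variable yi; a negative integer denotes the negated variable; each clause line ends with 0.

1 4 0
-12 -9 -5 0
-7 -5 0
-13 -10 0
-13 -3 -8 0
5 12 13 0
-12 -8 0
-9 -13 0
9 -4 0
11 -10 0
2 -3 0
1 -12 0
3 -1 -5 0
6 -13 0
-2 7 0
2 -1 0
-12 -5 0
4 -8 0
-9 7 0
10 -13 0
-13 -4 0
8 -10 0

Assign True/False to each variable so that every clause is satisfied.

y11 occurs only positively in the remaining clauses — set y11 = True.
Try y1 = True.
  then y2 is forced to True.
  then y7 is forced to True.
  then y5 is forced to False.
For the remaining variables, y3 = False, y4 = True, y6 = False, y8 = False, y9 = True, y10 = False, y12 = True, y13 = False works.
Every clause has at least one true literal under this assignment.

y1 = True, y2 = True, y3 = False, y4 = True, y5 = False, y6 = False, y7 = True, y8 = False, y9 = True, y10 = False, y11 = True, y12 = True, y13 = False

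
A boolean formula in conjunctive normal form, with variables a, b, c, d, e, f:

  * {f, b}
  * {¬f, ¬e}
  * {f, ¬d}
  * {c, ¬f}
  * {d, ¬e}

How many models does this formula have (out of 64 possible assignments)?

Split on f, then d.
  f=T, d=T: remaining (a,b,c,e) ∈ {(F,F,T,F); (F,T,T,F); (T,F,T,F); (T,T,T,F)} — 4.
  f=T, d=F: remaining (a,b,c,e) ∈ {(F,F,T,F); (F,T,T,F); (T,F,T,F); (T,T,T,F)} — 4.
  f=F, d=T: a clause becomes empty — 0.
  f=F, d=F: remaining (a,b,c,e) ∈ {(F,T,F,F); (F,T,T,F); (T,T,F,F); (T,T,T,F)} — 4.
Total: 4 + 4 + 0 + 4 = 12.

12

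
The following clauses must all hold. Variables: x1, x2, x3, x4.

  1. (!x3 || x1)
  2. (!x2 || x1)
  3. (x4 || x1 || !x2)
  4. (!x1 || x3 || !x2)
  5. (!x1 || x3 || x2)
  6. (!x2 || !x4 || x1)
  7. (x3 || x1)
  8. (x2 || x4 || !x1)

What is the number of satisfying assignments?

3

The models are:
  x1=1 x2=0 x3=1 x4=1
  x1=1 x2=1 x3=1 x4=0
  x1=1 x2=1 x3=1 x4=1
That's 3 in total.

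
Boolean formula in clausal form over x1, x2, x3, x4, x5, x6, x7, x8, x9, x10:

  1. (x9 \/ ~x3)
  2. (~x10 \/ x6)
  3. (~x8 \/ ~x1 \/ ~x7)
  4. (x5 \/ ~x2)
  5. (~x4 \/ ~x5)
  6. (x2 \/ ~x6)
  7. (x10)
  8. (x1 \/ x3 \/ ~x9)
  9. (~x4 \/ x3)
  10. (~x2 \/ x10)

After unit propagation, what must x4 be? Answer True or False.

False

(x10) is a unit clause: x10 = True.
(x6 \/ ~x10) with x10 = True leaves only x6, so x6 = True.
(~x6 \/ x2) with x6 = True leaves only x2, so x2 = True.
(x5 \/ ~x2): since x2 = True, the clause reduces to (x5). x5 = True.
(~x5 \/ ~x4) with x5 = True leaves only ~x4, so x4 = False.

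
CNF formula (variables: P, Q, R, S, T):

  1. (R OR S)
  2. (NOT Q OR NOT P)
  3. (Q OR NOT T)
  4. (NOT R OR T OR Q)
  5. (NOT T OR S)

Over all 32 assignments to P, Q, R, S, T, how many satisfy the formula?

The models are:
  P=0 Q=0 R=0 S=1 T=0
  P=0 Q=1 R=0 S=1 T=0
  P=0 Q=1 R=0 S=1 T=1
  P=0 Q=1 R=1 S=0 T=0
  P=0 Q=1 R=1 S=1 T=0
  P=0 Q=1 R=1 S=1 T=1
  P=1 Q=0 R=0 S=1 T=0
Count: 7.

7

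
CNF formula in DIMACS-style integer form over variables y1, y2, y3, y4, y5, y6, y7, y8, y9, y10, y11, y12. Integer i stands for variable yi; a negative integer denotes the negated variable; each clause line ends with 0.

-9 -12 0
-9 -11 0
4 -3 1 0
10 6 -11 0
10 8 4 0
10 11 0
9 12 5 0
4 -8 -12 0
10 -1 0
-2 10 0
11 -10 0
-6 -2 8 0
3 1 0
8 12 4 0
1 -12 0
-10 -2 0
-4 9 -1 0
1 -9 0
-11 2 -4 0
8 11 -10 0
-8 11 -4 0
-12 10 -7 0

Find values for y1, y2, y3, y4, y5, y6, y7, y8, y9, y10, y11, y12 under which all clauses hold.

y1=T, y2=F, y3=F, y4=F, y5=T, y6=F, y7=T, y8=F, y9=F, y10=T, y11=T, y12=T

y5 occurs only positively in the remaining clauses — set y5 = True.
Branch on y1: take y1 = True.
  then y10 is forced to True.
  then y11 is forced to True.
  then y9 is forced to False.
  then y2 is forced to False.
  then y4 is forced to False.
The remaining clauses are satisfied by y3 = False, y6 = False, y7 = True, y8 = False, y12 = True.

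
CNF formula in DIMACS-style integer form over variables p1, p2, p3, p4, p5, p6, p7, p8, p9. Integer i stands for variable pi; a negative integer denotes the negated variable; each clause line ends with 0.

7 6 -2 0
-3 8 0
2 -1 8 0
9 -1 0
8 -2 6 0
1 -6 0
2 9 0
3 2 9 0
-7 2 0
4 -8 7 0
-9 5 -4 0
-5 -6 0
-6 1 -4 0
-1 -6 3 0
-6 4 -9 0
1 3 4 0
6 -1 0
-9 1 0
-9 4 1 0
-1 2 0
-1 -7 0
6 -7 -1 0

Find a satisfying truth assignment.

p1=0, p2=1, p3=1, p4=0, p5=1, p6=0, p7=1, p8=1, p9=0

Check each clause:
  1. (~p2 \/ p7 \/ p6) — p7 is true.
  2. (~p3 \/ p8) — p8 is true.
  3. (~p1 \/ p8 \/ p2) — p8 is true.
  4. (~p1 \/ p9) — ~p1 is true.
  5. (p8 \/ ~p2 \/ p6) — p8 is true.
  6. (~p6 \/ p1) — ~p6 is true.
  7. (p2 \/ p9) — p2 is true.
  8. (p9 \/ p3 \/ p2) — p2 is true.
  9. (~p7 \/ p2) — p2 is true.
  10. (p4 \/ p7 \/ ~p8) — p7 is true.
  11. (~p4 \/ ~p9 \/ p5) — ~p4 is true.
  12. (~p6 \/ ~p5) — ~p6 is true.
  13. (~p6 \/ p1 \/ ~p4) — ~p6 is true.
  14. (~p6 \/ ~p1 \/ p3) — ~p6 is true.
  15. (p4 \/ ~p6 \/ ~p9) — ~p6 is true.
  16. (p1 \/ p4 \/ p3) — p3 is true.
  17. (p6 \/ ~p1) — ~p1 is true.
  18. (p1 \/ ~p9) — ~p9 is true.
  19. (p1 \/ p4 \/ ~p9) — ~p9 is true.
  20. (p2 \/ ~p1) — p2 is true.
  21. (~p7 \/ ~p1) — ~p1 is true.
  22. (p6 \/ ~p7 \/ ~p1) — ~p1 is true.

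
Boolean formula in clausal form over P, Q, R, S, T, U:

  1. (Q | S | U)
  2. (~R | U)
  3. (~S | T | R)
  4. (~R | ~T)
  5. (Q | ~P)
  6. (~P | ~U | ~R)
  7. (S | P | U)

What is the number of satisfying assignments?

18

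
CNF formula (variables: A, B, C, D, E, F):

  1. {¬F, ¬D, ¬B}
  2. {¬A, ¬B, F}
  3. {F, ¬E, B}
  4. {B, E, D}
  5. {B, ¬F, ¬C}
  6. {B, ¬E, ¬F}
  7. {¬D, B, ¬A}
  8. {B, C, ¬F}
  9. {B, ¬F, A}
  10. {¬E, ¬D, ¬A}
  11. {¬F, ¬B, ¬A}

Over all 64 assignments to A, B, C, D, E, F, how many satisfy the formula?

14

Split on B, then F.
  B=T, F=T: remaining (A,C,D,E) ∈ {(F,F,F,F); (F,F,F,T); (F,T,F,F); (F,T,F,T)} — 4.
  B=T, F=F: forces A=F; C, D, E free → 2^3 = 8.
  B=F, F=T: a clause becomes empty — 0.
  B=F, F=F: remaining (A,C,D,E) ∈ {(F,F,T,F); (F,T,T,F)} — 2.
Total: 4 + 8 + 0 + 2 = 14.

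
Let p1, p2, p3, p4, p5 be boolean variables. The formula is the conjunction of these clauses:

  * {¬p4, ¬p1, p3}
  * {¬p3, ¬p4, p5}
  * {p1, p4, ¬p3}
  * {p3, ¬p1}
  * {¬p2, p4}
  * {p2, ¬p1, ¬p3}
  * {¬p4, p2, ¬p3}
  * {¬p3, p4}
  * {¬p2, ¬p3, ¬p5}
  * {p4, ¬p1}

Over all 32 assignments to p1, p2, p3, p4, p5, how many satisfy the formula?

6

The models are:
  p1=0 p2=0 p3=0 p4=0 p5=0
  p1=0 p2=0 p3=0 p4=0 p5=1
  p1=0 p2=0 p3=0 p4=1 p5=0
  p1=0 p2=0 p3=0 p4=1 p5=1
  p1=0 p2=1 p3=0 p4=1 p5=0
  p1=0 p2=1 p3=0 p4=1 p5=1
That's 6 in total.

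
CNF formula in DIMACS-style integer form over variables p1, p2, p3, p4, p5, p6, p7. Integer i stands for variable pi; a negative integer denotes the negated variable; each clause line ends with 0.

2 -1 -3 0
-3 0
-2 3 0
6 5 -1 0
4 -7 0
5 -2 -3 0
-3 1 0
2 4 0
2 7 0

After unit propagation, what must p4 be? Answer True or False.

Unit clause (~p3) sets p3 = False.
(~p2 \/ p3): since p3 = False, the clause reduces to (~p2). p2 = False.
(p2 \/ p4) with p2 = False leaves only p4, so p4 = True.

True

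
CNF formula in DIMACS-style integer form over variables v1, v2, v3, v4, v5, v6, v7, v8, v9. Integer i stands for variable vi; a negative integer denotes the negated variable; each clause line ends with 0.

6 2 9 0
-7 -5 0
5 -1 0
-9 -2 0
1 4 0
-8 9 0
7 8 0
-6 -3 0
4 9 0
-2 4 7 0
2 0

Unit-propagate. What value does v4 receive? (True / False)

True

Unit clause (v2) sets v2 = True.
In (~v9 | ~v2), ~v2 is now false; ~v9 must hold, so v9 = False.
In (~v8 | v9), v9 is now false; ~v8 must hold, so v8 = False.
(v8 | v7): since v8 = False, the clause reduces to (v7). v7 = True.
In (~v7 | ~v5), ~v7 is now false; ~v5 must hold, so v5 = False.
From (~v1 | v5) and v5 = False: v1 = False.
From (v1 | v4) and v1 = False: v4 = True.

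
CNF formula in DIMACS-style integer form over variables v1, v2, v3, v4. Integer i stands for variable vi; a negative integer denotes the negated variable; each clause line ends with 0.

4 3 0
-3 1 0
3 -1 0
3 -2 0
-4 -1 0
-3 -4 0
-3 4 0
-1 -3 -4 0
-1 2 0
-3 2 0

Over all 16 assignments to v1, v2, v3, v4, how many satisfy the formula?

Satisfying assignments:
  v1=0 v2=0 v3=0 v4=1
Count: 1.

1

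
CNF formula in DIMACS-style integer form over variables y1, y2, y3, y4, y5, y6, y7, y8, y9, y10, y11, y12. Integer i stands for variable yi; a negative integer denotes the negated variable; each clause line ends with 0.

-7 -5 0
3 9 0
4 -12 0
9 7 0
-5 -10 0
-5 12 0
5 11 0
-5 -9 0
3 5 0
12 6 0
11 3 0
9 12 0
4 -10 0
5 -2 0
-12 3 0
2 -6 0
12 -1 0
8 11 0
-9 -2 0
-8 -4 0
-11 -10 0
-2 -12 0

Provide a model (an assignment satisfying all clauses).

y3 occurs only positively in the remaining clauses — set y3 = True.
Pure literal: y10 appears only negated; assign y10 = False.
Set y1 = True and propagate.
  then y12 is forced to True.
  then y4 is forced to True.
  then y8 is forced to False.
  then y11 is forced to True.
  then y2 is forced to False.
  then y6 is forced to False.
Branch on y5: take y5 = False.
Try y7 = False.
  then y9 is forced to True.

y1=1  y2=0  y3=1  y4=1  y5=0  y6=0  y7=0  y8=0  y9=1  y10=0  y11=1  y12=1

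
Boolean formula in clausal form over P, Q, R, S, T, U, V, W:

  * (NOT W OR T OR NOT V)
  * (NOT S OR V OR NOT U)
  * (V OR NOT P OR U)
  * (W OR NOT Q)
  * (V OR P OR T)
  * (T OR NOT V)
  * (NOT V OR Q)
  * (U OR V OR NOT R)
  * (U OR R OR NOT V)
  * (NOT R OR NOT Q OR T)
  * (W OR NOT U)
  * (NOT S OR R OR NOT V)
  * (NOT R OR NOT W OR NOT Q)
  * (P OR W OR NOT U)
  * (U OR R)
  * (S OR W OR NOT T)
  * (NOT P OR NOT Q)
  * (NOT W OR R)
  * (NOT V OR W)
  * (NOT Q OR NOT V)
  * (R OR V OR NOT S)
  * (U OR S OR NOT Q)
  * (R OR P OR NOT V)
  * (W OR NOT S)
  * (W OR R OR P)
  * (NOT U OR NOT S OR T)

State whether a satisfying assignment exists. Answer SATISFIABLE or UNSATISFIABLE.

Branch on P: take P = True.
  then Q is forced to False.
  then V is forced to False.
  then U is forced to True.
  then S is forced to False.
  then W is forced to True.
  then R is forced to True.
T is now unconstrained; take T = True.
So P = True, Q = False, R = True, S = False, T = True, U = True, V = False, W = True is a satisfying assignment.

SATISFIABLE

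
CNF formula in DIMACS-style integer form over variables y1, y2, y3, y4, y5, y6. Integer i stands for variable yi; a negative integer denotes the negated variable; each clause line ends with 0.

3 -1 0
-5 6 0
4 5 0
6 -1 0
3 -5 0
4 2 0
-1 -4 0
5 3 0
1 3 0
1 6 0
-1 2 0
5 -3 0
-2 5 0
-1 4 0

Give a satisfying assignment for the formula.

y1=False  y2=True  y3=True  y4=True  y5=True  y6=True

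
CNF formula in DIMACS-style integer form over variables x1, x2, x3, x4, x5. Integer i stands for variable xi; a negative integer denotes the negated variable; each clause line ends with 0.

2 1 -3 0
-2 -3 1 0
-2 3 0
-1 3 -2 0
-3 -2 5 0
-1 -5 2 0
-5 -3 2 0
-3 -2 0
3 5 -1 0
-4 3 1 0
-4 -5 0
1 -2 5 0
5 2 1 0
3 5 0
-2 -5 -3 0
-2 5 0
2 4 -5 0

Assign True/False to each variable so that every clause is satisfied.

Set x1 = True and propagate.
For the remaining variables, x2 = False, x3 = True, x4 = False, x5 = False works.
Every clause has at least one true literal under this assignment.

x1 = T, x2 = F, x3 = T, x4 = F, x5 = F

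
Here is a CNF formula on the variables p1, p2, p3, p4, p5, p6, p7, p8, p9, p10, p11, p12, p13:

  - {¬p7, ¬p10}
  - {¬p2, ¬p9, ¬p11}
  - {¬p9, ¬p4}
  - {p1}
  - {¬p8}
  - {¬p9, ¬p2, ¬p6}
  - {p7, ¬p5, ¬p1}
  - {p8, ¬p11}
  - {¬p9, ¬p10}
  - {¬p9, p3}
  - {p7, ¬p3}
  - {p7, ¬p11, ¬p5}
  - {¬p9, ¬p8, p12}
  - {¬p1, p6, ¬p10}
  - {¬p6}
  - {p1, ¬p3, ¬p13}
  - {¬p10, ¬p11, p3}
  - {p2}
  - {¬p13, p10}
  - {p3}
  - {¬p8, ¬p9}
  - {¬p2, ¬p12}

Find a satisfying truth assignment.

The clause (p1) is unit: p1 must be True.
The clause (¬p8) is unit: p8 must be False.
Unit propagation: (¬p11) forces p11 = False.
Unit propagation: (¬p6) forces p6 = False.
Unit propagation: (¬p10) forces p10 = False.
The clause (p2) is unit: p2 must be True.
Unit propagation: (¬p13) forces p13 = False.
The clause (p3) is unit: p3 must be True.
The clause (p7) is unit: p7 must be True.
(¬p12) is a unit clause, so p12 = False.
Pure literal: p4 appears only negated; assign p4 = False.
Pure literal: p9 appears only negated; assign p9 = False.
p5 is now unconstrained; take p5 = True.
Check each clause:
  1. {¬p7, ¬p10} — ¬p10 is true.
  2. {¬p11, ¬p9, ¬p2} — ¬p11 is true.
  3. {¬p4, ¬p9} — ¬p4 is true.
  4. {p1} — p1 is true.
  5. {¬p8} — ¬p8 is true.
  6. {¬p6, ¬p9, ¬p2} — ¬p6 is true.
  7. {¬p1, p7, ¬p5} — p7 is true.
  8. {p8, ¬p11} — ¬p11 is true.
  9. {¬p9, ¬p10} — ¬p10 is true.
  10. {p3, ¬p9} — p3 is true.
  11. {¬p3, p7} — p7 is true.
  12. {p7, ¬p11, ¬p5} — ¬p11 is true.
  13. {¬p9, ¬p8, p12} — ¬p8 is true.
  14. {¬p1, p6, ¬p10} — ¬p10 is true.
  15. {¬p6} — ¬p6 is true.
  16. {¬p3, ¬p13, p1} — p1 is true.
  17. {¬p11, ¬p10, p3} — p3 is true.
  18. {p2} — p2 is true.
  19. {p10, ¬p13} — ¬p13 is true.
  20. {p3} — p3 is true.
  21. {¬p9, ¬p8} — ¬p8 is true.
  22. {¬p2, ¬p12} — ¬p12 is true.

p1=True, p2=True, p3=True, p4=False, p5=True, p6=False, p7=True, p8=False, p9=False, p10=False, p11=False, p12=False, p13=False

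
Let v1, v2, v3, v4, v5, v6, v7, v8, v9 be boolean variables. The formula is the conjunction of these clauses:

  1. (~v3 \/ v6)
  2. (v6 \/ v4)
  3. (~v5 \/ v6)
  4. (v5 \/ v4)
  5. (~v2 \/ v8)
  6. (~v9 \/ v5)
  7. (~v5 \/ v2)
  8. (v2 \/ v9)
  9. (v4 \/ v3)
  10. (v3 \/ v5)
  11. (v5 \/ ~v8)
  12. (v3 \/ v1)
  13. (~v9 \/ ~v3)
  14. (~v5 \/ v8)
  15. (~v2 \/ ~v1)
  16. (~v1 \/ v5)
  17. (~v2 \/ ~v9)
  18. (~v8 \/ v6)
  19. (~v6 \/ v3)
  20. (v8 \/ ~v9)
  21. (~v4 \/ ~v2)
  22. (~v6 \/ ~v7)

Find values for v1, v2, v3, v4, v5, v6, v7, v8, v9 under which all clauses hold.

v1 = 0  v2 = 1  v3 = 1  v4 = 0  v5 = 1  v6 = 1  v7 = 0  v8 = 1  v9 = 0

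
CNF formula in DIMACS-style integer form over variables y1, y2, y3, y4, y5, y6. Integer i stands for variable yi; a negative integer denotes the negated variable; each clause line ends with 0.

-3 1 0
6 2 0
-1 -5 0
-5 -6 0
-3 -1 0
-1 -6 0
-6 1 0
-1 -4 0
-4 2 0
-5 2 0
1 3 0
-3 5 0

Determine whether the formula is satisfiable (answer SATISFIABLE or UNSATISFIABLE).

y2 occurs only positively in the remaining clauses — set y2 = True.
y4 occurs only negated in the remaining clauses — set y4 = False.
Set y1 = True and propagate.
  then y5 is forced to False.
  then y3 is forced to False.
  then y6 is forced to False.
Every clause has at least one true literal under this assignment.
So y1 = T  y2 = T  y3 = F  y4 = F  y5 = F  y6 = F is a satisfying assignment.

SATISFIABLE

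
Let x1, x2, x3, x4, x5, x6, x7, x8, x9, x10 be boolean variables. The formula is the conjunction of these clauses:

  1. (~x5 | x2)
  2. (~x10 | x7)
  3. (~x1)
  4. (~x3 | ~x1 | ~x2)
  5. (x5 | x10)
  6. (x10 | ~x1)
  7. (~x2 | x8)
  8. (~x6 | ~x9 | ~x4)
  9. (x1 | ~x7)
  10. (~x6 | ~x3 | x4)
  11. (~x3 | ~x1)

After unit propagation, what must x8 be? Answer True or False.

True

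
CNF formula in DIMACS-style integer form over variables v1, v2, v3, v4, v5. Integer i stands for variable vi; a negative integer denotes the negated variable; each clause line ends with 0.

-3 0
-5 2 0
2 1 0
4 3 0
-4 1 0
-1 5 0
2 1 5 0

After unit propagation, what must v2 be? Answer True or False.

Unit clause (NOT v3) sets v3 = False.
In (v4 OR v3), v3 is now false; v4 must hold, so v4 = True.
(NOT v4 OR v1) with v4 = True leaves only v1, so v1 = True.
(v5 OR NOT v1) with v1 = True leaves only v5, so v5 = True.
(v2 OR NOT v5) with v5 = True leaves only v2, so v2 = True.

True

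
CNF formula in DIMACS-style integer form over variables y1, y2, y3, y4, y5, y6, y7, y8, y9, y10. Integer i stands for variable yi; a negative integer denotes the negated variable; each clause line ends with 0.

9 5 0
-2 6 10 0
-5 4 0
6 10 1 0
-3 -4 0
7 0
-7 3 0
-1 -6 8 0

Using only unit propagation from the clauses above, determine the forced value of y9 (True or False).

True

(y7) is a unit clause: y7 = True.
(y3 \/ ~y7): since y7 = True, the clause reduces to (y3). y3 = True.
(~y4 \/ ~y3): since y3 = True, the clause reduces to (~y4). y4 = False.
(y4 \/ ~y5): since y4 = False, the clause reduces to (~y5). y5 = False.
(y5 \/ y9): since y5 = False, the clause reduces to (y9). y9 = True.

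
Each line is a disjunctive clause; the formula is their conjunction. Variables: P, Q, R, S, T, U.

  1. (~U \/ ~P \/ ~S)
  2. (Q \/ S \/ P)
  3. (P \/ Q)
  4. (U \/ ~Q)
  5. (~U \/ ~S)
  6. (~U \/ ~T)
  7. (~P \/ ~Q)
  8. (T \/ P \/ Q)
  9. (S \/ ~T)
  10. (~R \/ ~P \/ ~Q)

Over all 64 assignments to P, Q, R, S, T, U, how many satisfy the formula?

Case analysis on P and Q:
  P=T, Q=T: a clause becomes empty — 0.
  P=T, Q=F: R free; 4 ways for (S,T,U) × 2^1 = 8.
  P=F, Q=T: remaining (R,S,T,U) ∈ {(F,F,F,T); (T,F,F,T)} — 2.
  P=F, Q=F: a clause becomes empty — 0.
Total: 0 + 8 + 2 + 0 = 10.

10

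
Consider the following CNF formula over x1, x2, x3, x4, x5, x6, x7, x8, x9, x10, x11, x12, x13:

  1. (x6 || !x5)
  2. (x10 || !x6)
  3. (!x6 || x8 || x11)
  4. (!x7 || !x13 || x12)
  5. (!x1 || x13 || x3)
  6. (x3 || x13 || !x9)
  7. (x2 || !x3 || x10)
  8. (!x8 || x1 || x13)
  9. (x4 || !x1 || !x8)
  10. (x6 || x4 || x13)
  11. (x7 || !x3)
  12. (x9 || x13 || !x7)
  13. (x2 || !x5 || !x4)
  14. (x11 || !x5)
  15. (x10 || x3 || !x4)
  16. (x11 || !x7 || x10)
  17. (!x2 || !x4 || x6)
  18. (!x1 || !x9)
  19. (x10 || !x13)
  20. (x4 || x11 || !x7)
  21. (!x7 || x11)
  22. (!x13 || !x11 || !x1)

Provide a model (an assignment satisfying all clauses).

x1=False, x2=True, x3=True, x4=False, x5=False, x6=False, x7=True, x8=True, x9=True, x10=True, x11=True, x12=True, x13=True

Pure literal: x5 appears only negated; assign x5 = False.
Pure literal: x10 appears only positively; assign x10 = True.
Try x1 = False.
Branch on x2: take x2 = True.
Try x3 = True.
  then x7 is forced to True.
  then x11 is forced to True.
The remaining clauses are satisfied by x4 = False, x6 = False, x8 = True, x9 = True, x12 = True, x13 = True.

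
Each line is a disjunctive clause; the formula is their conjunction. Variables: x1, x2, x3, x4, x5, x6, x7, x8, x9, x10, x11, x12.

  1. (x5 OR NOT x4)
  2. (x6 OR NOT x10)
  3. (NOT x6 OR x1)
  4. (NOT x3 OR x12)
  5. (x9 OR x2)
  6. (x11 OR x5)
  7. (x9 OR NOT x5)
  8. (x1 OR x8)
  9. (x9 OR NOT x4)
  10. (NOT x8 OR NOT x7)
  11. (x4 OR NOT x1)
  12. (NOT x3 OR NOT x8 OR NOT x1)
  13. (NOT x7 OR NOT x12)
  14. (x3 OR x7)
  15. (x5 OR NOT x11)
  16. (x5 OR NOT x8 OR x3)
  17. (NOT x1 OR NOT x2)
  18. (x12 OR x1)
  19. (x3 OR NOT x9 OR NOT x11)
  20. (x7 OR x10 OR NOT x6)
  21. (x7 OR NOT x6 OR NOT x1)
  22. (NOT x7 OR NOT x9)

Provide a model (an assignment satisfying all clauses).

x1=True, x2=False, x3=True, x4=True, x5=True, x6=False, x7=False, x8=False, x9=True, x10=False, x11=False, x12=True

Set x1 = True and propagate.
  then x4 is forced to True.
  then x5 is forced to True.
  then x9 is forced to True.
  then x2 is forced to False.
  then x7 is forced to False.
  then x3 is forced to True.
  then x12 is forced to True.
  then x8 is forced to False.
  then x6 is forced to False.
  then x10 is forced to False.
x11 is now unconstrained; take x11 = False.
Every clause has at least one true literal under this assignment.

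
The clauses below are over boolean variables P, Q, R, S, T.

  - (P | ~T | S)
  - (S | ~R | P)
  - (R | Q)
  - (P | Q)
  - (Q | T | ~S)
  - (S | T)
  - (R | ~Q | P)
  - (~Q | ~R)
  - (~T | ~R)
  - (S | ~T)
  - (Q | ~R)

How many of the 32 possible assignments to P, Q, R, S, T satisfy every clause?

2

Satisfying assignments:
  P=T Q=T R=F S=T T=F
  P=T Q=T R=F S=T T=T
Count: 2.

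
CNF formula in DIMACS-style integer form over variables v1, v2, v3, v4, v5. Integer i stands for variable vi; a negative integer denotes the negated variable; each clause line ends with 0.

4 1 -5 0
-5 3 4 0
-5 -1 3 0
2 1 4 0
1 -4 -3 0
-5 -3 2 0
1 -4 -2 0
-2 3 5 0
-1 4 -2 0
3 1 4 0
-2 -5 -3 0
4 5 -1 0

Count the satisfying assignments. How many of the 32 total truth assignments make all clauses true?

6

The models are:
  v1=F v2=F v3=F v4=T v5=F
  v1=F v2=F v3=F v4=T v5=T
  v1=F v2=T v3=T v4=F v5=F
  v1=T v2=F v3=F v4=T v5=F
  v1=T v2=F v3=T v4=T v5=F
  v1=T v2=T v3=T v4=T v5=F
That's 6 in total.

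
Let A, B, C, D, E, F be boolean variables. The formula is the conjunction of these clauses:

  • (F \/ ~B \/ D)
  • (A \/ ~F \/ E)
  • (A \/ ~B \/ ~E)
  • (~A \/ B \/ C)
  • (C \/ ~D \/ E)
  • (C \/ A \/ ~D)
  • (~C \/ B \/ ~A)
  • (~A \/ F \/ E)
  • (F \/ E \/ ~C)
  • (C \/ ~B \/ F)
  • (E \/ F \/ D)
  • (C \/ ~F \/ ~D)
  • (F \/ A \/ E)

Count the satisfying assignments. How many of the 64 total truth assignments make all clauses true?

Split on F, then A.
  F=T, A=T: E free; 3 ways for (B,C,D) × 2^1 = 6.
  F=T, A=F: remaining (B,C,D,E) ∈ {(F,F,F,T); (F,T,F,T); (F,T,T,T)} — 3.
  F=F, A=T: remaining (B,C,D,E) ∈ {(T,T,T,T)} — 1.
  F=F, A=F: remaining (B,C,D,E) ∈ {(F,F,F,T); (F,T,F,T); (F,T,T,T)} — 3.
Total: 6 + 3 + 1 + 3 = 13.

13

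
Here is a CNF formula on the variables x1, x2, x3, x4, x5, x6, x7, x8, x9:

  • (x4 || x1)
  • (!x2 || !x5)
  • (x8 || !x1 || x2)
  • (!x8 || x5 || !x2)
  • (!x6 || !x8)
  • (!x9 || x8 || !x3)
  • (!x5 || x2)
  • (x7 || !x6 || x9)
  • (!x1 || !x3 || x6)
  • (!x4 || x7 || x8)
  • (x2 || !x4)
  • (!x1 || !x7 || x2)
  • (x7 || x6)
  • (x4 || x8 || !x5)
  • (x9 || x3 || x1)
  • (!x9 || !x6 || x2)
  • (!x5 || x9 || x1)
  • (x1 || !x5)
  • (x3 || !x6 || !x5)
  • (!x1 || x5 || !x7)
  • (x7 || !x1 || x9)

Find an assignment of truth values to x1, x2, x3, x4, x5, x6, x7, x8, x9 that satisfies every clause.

x1 = True, x2 = True, x3 = False, x4 = False, x5 = False, x6 = True, x7 = False, x8 = False, x9 = True

Branch on x1: take x1 = True.
Set x2 = True and propagate.
  then x5 is forced to False.
  then x8 is forced to False.
  then x7 is forced to False.
  then x4 is forced to False.
  then x6 is forced to True.
  then x9 is forced to True.
  then x3 is forced to False.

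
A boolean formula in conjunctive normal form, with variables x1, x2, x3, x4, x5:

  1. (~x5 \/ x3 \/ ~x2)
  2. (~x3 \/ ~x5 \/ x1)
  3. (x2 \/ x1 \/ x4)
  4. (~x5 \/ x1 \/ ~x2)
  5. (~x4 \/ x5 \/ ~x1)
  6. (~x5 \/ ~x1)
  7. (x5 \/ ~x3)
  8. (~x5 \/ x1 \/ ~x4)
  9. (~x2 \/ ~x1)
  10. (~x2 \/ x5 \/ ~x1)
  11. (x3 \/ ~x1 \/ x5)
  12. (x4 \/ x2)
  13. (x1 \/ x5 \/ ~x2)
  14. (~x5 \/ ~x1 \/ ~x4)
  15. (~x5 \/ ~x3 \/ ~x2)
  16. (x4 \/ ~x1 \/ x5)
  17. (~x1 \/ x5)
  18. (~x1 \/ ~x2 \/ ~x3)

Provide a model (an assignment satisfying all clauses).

x1=False, x2=False, x3=False, x4=True, x5=False

Check each clause:
  1. (x3 \/ ~x5 \/ ~x2) — ~x5 is true.
  2. (~x3 \/ x1 \/ ~x5) — ~x5 is true.
  3. (x1 \/ x2 \/ x4) — x4 is true.
  4. (x1 \/ ~x2 \/ ~x5) — ~x5 is true.
  5. (~x4 \/ ~x1 \/ x5) — ~x1 is true.
  6. (~x5 \/ ~x1) — ~x5 is true.
  7. (~x3 \/ x5) — ~x3 is true.
  8. (~x4 \/ x1 \/ ~x5) — ~x5 is true.
  9. (~x2 \/ ~x1) — ~x1 is true.
  10. (x5 \/ ~x1 \/ ~x2) — ~x2 is true.
  11. (~x1 \/ x5 \/ x3) — ~x1 is true.
  12. (x2 \/ x4) — x4 is true.
  13. (~x2 \/ x1 \/ x5) — ~x2 is true.
  14. (~x1 \/ ~x4 \/ ~x5) — ~x5 is true.
  15. (~x2 \/ ~x3 \/ ~x5) — ~x5 is true.
  16. (~x1 \/ x4 \/ x5) — x4 is true.
  17. (~x1 \/ x5) — ~x1 is true.
  18. (~x3 \/ ~x1 \/ ~x2) — ~x3 is true.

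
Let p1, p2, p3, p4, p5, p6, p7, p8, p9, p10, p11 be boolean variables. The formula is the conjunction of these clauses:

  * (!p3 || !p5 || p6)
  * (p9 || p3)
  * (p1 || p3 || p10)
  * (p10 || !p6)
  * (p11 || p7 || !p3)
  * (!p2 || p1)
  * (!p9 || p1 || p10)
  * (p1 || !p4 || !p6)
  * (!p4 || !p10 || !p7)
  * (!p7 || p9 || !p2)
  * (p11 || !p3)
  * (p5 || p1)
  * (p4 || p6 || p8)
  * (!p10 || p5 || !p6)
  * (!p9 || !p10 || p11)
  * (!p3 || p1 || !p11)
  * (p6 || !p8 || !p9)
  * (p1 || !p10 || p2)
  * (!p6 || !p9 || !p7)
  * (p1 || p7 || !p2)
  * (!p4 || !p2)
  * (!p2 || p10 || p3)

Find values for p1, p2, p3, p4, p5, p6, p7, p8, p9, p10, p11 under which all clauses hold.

p1 = T, p2 = F, p3 = F, p4 = T, p5 = T, p6 = T, p7 = F, p8 = F, p9 = T, p10 = T, p11 = T

Check each clause:
  1. (!p5 || p6 || !p3) — !p3 is true.
  2. (p3 || p9) — p9 is true.
  3. (p1 || p10 || p3) — p1 is true.
  4. (p10 || !p6) — p10 is true.
  5. (p11 || !p3 || p7) — p11 is true.
  6. (p1 || !p2) — p1 is true.
  7. (p10 || p1 || !p9) — p1 is true.
  8. (!p6 || p1 || !p4) — p1 is true.
  9. (!p4 || !p10 || !p7) — !p7 is true.
  10. (!p7 || p9 || !p2) — p9 is true.
  11. (!p3 || p11) — p11 is true.
  12. (p1 || p5) — p1 is true.
  13. (p4 || p8 || p6) — p4 is true.
  14. (!p10 || !p6 || p5) — p5 is true.
  15. (p11 || !p10 || !p9) — p11 is true.
  16. (p1 || !p11 || !p3) — p1 is true.
  17. (!p8 || !p9 || p6) — !p8 is true.
  18. (p1 || p2 || !p10) — p1 is true.
  19. (!p9 || !p6 || !p7) — !p7 is true.
  20. (p1 || p7 || !p2) — p1 is true.
  21. (!p2 || !p4) — !p2 is true.
  22. (!p2 || p10 || p3) — p10 is true.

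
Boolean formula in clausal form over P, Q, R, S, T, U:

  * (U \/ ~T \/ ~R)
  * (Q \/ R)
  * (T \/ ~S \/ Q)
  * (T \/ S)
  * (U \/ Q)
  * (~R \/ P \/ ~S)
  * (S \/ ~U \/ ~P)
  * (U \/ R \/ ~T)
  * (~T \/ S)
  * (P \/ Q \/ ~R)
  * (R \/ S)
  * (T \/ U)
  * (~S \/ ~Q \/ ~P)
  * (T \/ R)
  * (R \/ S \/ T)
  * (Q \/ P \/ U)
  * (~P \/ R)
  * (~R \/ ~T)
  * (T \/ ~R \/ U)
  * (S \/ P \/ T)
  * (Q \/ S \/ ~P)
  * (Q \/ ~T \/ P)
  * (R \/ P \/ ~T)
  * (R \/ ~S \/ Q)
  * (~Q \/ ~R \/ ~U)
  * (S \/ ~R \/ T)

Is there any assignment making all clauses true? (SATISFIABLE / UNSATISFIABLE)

R = True:
  propagation gives T=False, S=True, Q=True, P=True; an empty clause results — contradiction.
R = False:
  propagation gives Q=True, S=True, P=False, T=True; an empty clause results — contradiction.
Every branch closes, so no satisfying assignment exists.

UNSATISFIABLE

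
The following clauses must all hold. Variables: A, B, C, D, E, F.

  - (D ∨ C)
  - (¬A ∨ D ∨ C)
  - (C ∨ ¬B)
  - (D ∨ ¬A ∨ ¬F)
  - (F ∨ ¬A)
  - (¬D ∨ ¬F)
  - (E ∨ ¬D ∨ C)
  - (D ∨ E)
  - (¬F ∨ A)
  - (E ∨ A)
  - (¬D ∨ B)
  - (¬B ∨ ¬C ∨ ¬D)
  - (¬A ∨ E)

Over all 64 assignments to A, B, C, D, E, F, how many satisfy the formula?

Satisfying assignments:
  A=0 B=0 C=1 D=0 E=1 F=0
  A=0 B=1 C=1 D=0 E=1 F=0
Count: 2.

2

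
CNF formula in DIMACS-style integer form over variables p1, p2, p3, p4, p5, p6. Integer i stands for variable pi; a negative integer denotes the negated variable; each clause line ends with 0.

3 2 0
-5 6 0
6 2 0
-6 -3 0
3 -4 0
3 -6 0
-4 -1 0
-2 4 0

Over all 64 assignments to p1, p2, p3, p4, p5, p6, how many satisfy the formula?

1

The models are:
  p1=0 p2=1 p3=1 p4=1 p5=0 p6=0
Count: 1.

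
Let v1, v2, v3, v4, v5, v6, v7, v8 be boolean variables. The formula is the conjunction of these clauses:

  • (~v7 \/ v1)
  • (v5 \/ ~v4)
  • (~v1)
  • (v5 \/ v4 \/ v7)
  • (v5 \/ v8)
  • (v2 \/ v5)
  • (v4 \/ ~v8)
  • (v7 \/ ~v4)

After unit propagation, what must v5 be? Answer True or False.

Unit clause (~v1) sets v1 = False.
(~v7 \/ v1) with v1 = False leaves only ~v7, so v7 = False.
In (v7 \/ ~v4), v7 is now false; ~v4 must hold, so v4 = False.
(v4 \/ v7 \/ v5) with v4 = False, v7 = False leaves only v5, so v5 = True.

True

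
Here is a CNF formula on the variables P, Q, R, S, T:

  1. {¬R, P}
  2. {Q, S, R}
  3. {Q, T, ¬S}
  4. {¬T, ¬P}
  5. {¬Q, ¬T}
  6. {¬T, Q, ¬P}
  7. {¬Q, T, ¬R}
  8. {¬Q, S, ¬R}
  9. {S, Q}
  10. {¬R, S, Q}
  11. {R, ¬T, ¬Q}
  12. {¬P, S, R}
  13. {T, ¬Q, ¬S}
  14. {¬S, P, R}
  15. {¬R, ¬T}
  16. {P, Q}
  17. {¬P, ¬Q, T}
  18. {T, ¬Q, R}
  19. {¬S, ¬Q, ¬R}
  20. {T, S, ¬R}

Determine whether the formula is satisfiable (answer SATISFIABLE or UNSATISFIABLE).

UNSATISFIABLE

Q = True:
  propagation gives T=False, R=False; an empty clause results — contradiction.
Q = False:
  propagation gives S=True, T=True, P=False; an empty clause results — contradiction.
Every branch closes, so no satisfying assignment exists.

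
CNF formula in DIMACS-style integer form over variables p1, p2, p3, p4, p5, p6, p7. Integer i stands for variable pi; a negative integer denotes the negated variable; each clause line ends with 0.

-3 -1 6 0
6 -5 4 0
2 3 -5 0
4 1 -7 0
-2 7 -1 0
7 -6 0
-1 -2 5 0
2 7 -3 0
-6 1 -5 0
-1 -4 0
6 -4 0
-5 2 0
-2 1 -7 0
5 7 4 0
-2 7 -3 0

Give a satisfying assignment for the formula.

p1=True, p2=False, p3=False, p4=False, p5=False, p6=True, p7=True

Check each clause:
  1. (NOT p1 OR NOT p3 OR p6) — NOT p3 is true.
  2. (NOT p5 OR p6 OR p4) — NOT p5 is true.
  3. (NOT p5 OR p3 OR p2) — NOT p5 is true.
  4. (p4 OR NOT p7 OR p1) — p1 is true.
  5. (NOT p1 OR NOT p2 OR p7) — NOT p2 is true.
  6. (p7 OR NOT p6) — p7 is true.
  7. (NOT p1 OR p5 OR NOT p2) — NOT p2 is true.
  8. (p2 OR p7 OR NOT p3) — NOT p3 is true.
  9. (NOT p6 OR NOT p5 OR p1) — p1 is true.
  10. (NOT p4 OR NOT p1) — NOT p4 is true.
  11. (NOT p4 OR p6) — NOT p4 is true.
  12. (NOT p5 OR p2) — NOT p5 is true.
  13. (NOT p2 OR NOT p7 OR p1) — p1 is true.
  14. (p5 OR p4 OR p7) — p7 is true.
  15. (NOT p3 OR NOT p2 OR p7) — NOT p3 is true.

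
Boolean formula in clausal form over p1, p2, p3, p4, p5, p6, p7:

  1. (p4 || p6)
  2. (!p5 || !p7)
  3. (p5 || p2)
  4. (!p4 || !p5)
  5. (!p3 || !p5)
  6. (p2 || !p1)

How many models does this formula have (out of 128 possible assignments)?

Split on p5, then p2.
  p5=T, p2=T: remaining (p1,p3,p4,p6,p7) ∈ {(F,F,F,T,F); (T,F,F,T,F)} — 2.
  p5=T, p2=F: remaining (p1,p3,p4,p6,p7) ∈ {(F,F,F,T,F)} — 1.
  p5=F, p2=T: p1, p3, p7 free; 3 ways for (p4,p6) × 2^3 = 24.
  p5=F, p2=F: a clause becomes empty — 0.
Total: 2 + 1 + 24 + 0 = 27.

27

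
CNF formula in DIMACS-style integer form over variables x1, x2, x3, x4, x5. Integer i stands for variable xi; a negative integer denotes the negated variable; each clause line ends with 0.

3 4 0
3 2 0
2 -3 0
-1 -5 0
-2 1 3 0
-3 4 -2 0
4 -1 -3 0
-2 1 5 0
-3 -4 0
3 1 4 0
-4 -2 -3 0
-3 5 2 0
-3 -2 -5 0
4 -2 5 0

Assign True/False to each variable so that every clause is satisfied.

x1=1, x2=1, x3=0, x4=1, x5=0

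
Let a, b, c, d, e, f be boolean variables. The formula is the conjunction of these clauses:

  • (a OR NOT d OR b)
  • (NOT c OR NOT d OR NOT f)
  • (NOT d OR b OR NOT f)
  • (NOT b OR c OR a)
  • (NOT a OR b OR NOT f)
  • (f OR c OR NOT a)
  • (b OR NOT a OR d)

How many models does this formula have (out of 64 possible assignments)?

Split on a, then b.
  a=1, b=1: e free; 5 ways for (c,d,f) × 2^1 = 10.
  a=1, b=0: remaining (c,d,e,f) ∈ {(1,1,0,0); (1,1,1,0)} — 2.
  a=0, b=1: e free; 3 ways for (c,d,f) × 2^1 = 6.
  a=0, b=0: forces d=0; c, e, f free → 2^3 = 8.
Total: 10 + 2 + 6 + 8 = 26.

26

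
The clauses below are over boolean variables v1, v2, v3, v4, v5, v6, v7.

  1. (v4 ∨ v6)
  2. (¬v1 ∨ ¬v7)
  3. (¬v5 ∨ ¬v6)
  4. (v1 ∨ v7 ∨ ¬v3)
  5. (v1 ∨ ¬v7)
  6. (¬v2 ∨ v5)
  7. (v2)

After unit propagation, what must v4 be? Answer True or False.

True

(v2) is a unit clause: v2 = True.
In (¬v2 ∨ v5), ¬v2 is now false; v5 must hold, so v5 = True.
From (¬v6 ∨ ¬v5) and v5 = True: v6 = False.
From (v6 ∨ v4) and v6 = False: v4 = True.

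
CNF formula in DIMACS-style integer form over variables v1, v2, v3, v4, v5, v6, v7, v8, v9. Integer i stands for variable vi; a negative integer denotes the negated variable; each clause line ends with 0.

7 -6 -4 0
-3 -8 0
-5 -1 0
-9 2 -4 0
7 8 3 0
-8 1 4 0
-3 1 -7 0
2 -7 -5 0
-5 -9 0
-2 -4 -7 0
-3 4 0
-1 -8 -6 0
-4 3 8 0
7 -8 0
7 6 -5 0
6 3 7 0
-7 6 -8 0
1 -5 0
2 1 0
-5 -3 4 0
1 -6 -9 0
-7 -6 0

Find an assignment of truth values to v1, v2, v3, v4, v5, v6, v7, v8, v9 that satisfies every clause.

v1=1  v2=1  v3=1  v4=1  v5=0  v6=0  v7=0  v8=0  v9=1

Check each clause:
  1. (v7 ∨ ¬v6 ∨ ¬v4) — ¬v6 is true.
  2. (¬v3 ∨ ¬v8) — ¬v8 is true.
  3. (¬v5 ∨ ¬v1) — ¬v5 is true.
  4. (v2 ∨ ¬v9 ∨ ¬v4) — v2 is true.
  5. (v7 ∨ v3 ∨ v8) — v3 is true.
  6. (v1 ∨ ¬v8 ∨ v4) — ¬v8 is true.
  7. (¬v7 ∨ ¬v3 ∨ v1) — ¬v7 is true.
  8. (v2 ∨ ¬v7 ∨ ¬v5) — ¬v7 is true.
  9. (¬v5 ∨ ¬v9) — ¬v5 is true.
  10. (¬v7 ∨ ¬v2 ∨ ¬v4) — ¬v7 is true.
  11. (v4 ∨ ¬v3) — v4 is true.
  12. (¬v1 ∨ ¬v8 ∨ ¬v6) — ¬v8 is true.
  13. (v3 ∨ ¬v4 ∨ v8) — v3 is true.
  14. (v7 ∨ ¬v8) — ¬v8 is true.
  15. (v6 ∨ ¬v5 ∨ v7) — ¬v5 is true.
  16. (v7 ∨ v3 ∨ v6) — v3 is true.
  17. (v6 ∨ ¬v7 ∨ ¬v8) — ¬v8 is true.
  18. (¬v5 ∨ v1) — v1 is true.
  19. (v1 ∨ v2) — v1 is true.
  20. (v4 ∨ ¬v3 ∨ ¬v5) — ¬v5 is true.
  21. (¬v9 ∨ v1 ∨ ¬v6) — v1 is true.
  22. (¬v6 ∨ ¬v7) — ¬v7 is true.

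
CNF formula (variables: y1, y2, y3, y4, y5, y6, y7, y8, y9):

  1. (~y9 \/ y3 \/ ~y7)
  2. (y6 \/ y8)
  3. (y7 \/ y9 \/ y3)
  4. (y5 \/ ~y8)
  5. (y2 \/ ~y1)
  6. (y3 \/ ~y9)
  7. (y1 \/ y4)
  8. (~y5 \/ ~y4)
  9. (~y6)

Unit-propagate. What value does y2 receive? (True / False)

True

Unit clause (~y6) sets y6 = False.
In (y6 \/ y8), y6 is now false; y8 must hold, so y8 = True.
From (~y8 \/ y5) and y8 = True: y5 = True.
(~y4 \/ ~y5): since y5 = True, the clause reduces to (~y4). y4 = False.
(y4 \/ y1): since y4 = False, the clause reduces to (y1). y1 = True.
From (~y1 \/ y2) and y1 = True: y2 = True.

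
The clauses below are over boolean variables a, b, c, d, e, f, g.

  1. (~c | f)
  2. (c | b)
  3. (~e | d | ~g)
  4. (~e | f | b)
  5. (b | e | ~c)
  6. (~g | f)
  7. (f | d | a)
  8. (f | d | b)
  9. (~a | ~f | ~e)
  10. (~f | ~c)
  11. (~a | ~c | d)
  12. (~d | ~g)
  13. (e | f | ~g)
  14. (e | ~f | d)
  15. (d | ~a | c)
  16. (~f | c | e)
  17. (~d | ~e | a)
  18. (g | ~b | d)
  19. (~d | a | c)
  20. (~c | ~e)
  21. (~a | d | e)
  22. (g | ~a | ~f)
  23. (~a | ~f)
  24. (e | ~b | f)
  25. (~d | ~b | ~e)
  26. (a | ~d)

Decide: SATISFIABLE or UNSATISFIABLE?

d = True:
  propagation gives g=False, a=True, f=False, c=False; an empty clause results — contradiction.
d = False:
  f = True:
    propagation gives c=False, b=True, e=True, g=False; an empty clause results — contradiction.
  f = False:
    propagation gives c=False, b=True, g=False; an empty clause results — contradiction.
Every branch closes, so no satisfying assignment exists.

UNSATISFIABLE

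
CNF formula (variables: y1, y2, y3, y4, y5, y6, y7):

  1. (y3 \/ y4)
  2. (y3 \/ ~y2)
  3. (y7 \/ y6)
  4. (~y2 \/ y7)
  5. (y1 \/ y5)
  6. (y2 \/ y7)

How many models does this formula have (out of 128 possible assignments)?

Case analysis on y2 and y7:
  y2=T, y7=T: y4, y6 free; 3 ways for (y1,y3,y5) × 2^2 = 12.
  y2=T, y7=F: a clause becomes empty — 0.
  y2=F, y7=T: y6 free; 9 ways for (y1,y3,y4,y5) × 2^1 = 18.
  y2=F, y7=F: a clause becomes empty — 0.
Total: 12 + 0 + 18 + 0 = 30.

30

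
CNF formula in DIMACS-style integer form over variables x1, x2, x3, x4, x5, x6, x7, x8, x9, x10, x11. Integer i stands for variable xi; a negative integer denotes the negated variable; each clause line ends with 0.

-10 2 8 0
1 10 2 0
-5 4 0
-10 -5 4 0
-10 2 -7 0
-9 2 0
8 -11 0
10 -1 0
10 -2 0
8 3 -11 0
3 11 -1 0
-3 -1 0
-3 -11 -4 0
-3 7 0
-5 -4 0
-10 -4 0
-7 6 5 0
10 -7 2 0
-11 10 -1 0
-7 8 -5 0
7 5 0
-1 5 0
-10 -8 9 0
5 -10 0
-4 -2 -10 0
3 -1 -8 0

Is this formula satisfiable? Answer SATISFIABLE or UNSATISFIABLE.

UNSATISFIABLE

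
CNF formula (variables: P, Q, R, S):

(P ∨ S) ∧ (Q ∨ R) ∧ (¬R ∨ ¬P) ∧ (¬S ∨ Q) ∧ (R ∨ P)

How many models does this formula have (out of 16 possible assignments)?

The models are:
  P=0 Q=1 R=1 S=1
  P=1 Q=1 R=0 S=0
  P=1 Q=1 R=0 S=1
That's 3 in total.

3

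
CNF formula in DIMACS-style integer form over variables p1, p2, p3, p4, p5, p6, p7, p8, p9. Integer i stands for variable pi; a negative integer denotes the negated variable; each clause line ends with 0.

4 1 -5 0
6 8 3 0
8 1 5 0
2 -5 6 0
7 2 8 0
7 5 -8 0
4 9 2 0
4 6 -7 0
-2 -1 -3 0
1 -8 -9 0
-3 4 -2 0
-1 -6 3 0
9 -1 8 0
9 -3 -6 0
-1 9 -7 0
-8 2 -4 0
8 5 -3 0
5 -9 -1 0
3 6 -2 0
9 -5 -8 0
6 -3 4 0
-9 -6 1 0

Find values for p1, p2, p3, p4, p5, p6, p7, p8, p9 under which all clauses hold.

p1 = F, p2 = T, p3 = F, p4 = T, p5 = T, p6 = T, p7 = F, p8 = F, p9 = F

Try p1 = False.
The remaining clauses are satisfied by p2 = True, p3 = False, p4 = True, p5 = True, p6 = True, p7 = False, p8 = False, p9 = False.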